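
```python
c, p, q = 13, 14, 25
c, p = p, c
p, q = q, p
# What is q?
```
Trace:
  c=13, p=14, q=25
  c=14, p=13, q=25
  c=14, p=25, q=13

Final answer: 13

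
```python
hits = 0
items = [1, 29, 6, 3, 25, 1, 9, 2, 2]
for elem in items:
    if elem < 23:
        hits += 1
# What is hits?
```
Trace:
  hits=0
  hits=1, elem=1
  hits=1, elem=29
  hits=2, elem=6
  hits=3, elem=3
  hits=3, elem=25
  hits=4, elem=1
  hits=5, elem=9
  hits=6, elem=2
  hits=7, elem=2

Final answer: 7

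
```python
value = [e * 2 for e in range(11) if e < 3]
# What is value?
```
Trace:
  e=0
  e=1
  e=2
  e=3
  e=4
  e=5
  e=6
  e=7
  e=8
  e=9
  e=10
  value=[0, 2, 4]

Final answer: [0, 2, 4]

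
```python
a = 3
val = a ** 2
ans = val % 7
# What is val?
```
Trace:
  a=3
  a=3, val=9
  a=3, val=9, ans=2

Final answer: 9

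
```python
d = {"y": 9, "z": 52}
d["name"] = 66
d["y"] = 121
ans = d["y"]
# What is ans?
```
Trace:
  d={'y': 9, 'z': 52}
  d={'y': 9, 'z': 52, 'name': 66}
  d={'y': 121, 'z': 52, 'name': 66}
  d={'y': 121, 'z': 52, 'name': 66}, ans=121

Final answer: 121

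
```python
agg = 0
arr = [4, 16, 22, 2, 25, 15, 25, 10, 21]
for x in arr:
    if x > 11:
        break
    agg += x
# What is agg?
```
Trace:
  agg=0
  agg=4, x=4
  agg=4, x=16

Final answer: 4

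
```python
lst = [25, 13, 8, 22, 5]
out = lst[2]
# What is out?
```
Trace:
  lst=[25, 13, 8, 22, 5]
  lst=[25, 13, 8, 22, 5], out=8

Final answer: 8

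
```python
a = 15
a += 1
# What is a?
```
Trace:
  a=15
  a=16

Final answer: 16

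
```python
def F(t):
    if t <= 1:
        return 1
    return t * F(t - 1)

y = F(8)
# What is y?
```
Call trace:
F(t=8)
  F(t=7)
    F(t=6)
      F(t=5)
        F(t=4)
          F(t=3)
            F(t=2)
              F(t=1)
              -> return 1
            -> return 2
          -> return 6
        -> return 24
      -> return 120
    -> return 720
  -> return 5040
-> return 40320

Final answer: 40320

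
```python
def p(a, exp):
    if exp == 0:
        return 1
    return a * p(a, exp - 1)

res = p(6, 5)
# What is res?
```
Call trace:
p(a=6, exp=5)
  p(a=6, exp=4)
    p(a=6, exp=3)
      p(a=6, exp=2)
        p(a=6, exp=1)
          p(a=6, exp=0)
          -> return 1
        -> return 6
      -> return 36
    -> return 216
  -> return 1296
-> return 7776

Final answer: 7776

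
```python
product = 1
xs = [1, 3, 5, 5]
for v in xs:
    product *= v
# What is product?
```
Trace:
  product=1
  product=1, v=1
  product=3, v=3
  product=15, v=5
  product=75, v=5

Final answer: 75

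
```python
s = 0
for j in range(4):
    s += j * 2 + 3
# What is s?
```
Trace:
  s=0
  s=3, j=0
  s=8, j=1
  s=15, j=2
  s=24, j=3

Final answer: 24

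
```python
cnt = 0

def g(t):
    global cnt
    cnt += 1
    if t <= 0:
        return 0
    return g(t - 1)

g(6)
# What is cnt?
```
Call trace:
g(t=6)
  g(t=5)
    g(t=4)
      g(t=3)
        g(t=2)
          g(t=1)
            g(t=0)
            -> return 0
          -> return 0
        -> return 0
      -> return 0
    -> return 0
  -> return 0
-> return 0

cnt is incremented once per call. g is entered once for each t = 6, 5, 4, 3, 2, 1, 0 (the t <= 0 call returns without recursing), i.e. 6 + 1 calls.
cnt = 7

Final answer: 7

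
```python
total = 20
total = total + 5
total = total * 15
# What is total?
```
Trace:
  total=20
  total=25
  total=375

Final answer: 375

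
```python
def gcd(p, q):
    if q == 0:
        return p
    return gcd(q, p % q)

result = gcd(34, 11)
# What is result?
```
Call trace:
gcd(p=34, q=11)
  gcd(p=11, q=1)
    gcd(p=1, q=0)
    -> return 1
  -> return 1
-> return 1

Final answer: 1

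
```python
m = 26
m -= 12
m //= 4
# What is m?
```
Trace:
  m=26
  m=14
  m=3

Final answer: 3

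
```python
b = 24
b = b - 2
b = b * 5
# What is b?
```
Trace:
  b=24
  b=22
  b=110

Final answer: 110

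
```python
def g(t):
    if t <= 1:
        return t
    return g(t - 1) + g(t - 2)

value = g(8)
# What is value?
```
Call trace (a repeated sub-call is expanded the first time; later identical calls just restate its return value):
g(t=8)
  g(t=7)
    g(t=6)
      g(t=5)
        g(t=4)
          g(t=3)
            g(t=2)
              g(t=1)
              -> return 1
              g(t=0)
              -> return 0
            -> return 1
            g(t=1)
            -> return 1
          -> return 2
          g(t=2) -> return 1  (same call as traced above)
        -> return 3
        g(t=3) -> return 2  (same call as traced above)
      -> return 5
      g(t=4) -> return 3  (same call as traced above)
    -> return 8
    g(t=5) -> return 5  (same call as traced above)
  -> return 13
  g(t=6) -> return 8  (same call as traced above)
-> return 21

Final answer: 21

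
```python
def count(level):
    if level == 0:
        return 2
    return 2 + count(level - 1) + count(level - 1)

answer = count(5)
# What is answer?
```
Call trace (a repeated sub-call is expanded the first time; later identical calls just restate its return value):
count(level=5)
  count(level=4)
    count(level=3)
      count(level=2)
        count(level=1)
          count(level=0)
          -> return 2
          count(level=0)
          -> return 2
        -> return 6
        count(level=1) -> return 6  (same call as traced above)
      -> return 14
      count(level=2) -> return 14  (same call as traced above)
    -> return 30
    count(level=3) -> return 30  (same call as traced above)
  -> return 62
  count(level=4) -> return 62  (same call as traced above)
-> return 126

Final answer: 126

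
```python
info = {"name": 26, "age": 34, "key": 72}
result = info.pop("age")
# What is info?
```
Trace:
  info={'name': 26, 'age': 34, 'key': 72}
  info={'name': 26, 'key': 72}, result=34

Final answer: {'name': 26, 'key': 72}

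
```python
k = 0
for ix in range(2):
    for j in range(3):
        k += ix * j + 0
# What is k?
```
Trace:
  k=0
  k=0, ix=0, j=0
  k=0, ix=0, j=1
  k=0, ix=0, j=2
  k=0, ix=1, j=0
  k=1, ix=1, j=1
  k=3, ix=1, j=2

Final answer: 3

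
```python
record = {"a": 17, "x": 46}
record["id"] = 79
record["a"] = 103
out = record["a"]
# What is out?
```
Trace:
  record={'a': 17, 'x': 46}
  record={'a': 17, 'x': 46, 'id': 79}
  record={'a': 103, 'x': 46, 'id': 79}
  record={'a': 103, 'x': 46, 'id': 79}, out=103

Final answer: 103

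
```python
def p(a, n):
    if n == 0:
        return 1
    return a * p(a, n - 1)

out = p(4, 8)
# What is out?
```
Call trace:
p(a=4, n=8)
  p(a=4, n=7)
    p(a=4, n=6)
      p(a=4, n=5)
        p(a=4, n=4)
          p(a=4, n=3)
            p(a=4, n=2)
              p(a=4, n=1)
                p(a=4, n=0)
                -> return 1
              -> return 4
            -> return 16
          -> return 64
        -> return 256
      -> return 1024
    -> return 4096
  -> return 16384
-> return 65536

Final answer: 65536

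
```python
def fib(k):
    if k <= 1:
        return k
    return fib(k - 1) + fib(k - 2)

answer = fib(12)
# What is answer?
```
Call trace (a repeated sub-call is expanded the first time; later identical calls just restate its return value):
fib(k=12)
  fib(k=11)
    fib(k=10)
      fib(k=9)
        fib(k=8)
          fib(k=7)
            fib(k=6)
              fib(k=5)
                fib(k=4)
                  fib(k=3)
                    fib(k=2)
                      fib(k=1)
                      -> return 1
                      fib(k=0)
                      -> return 0
                    -> return 1
                    fib(k=1)
                    -> return 1
                  -> return 2
                  fib(k=2) -> return 1  (same call as traced above)
                -> return 3
                fib(k=3) -> return 2  (same call as traced above)
              -> return 5
              fib(k=4) -> return 3  (same call as traced above)
            -> return 8
            fib(k=5) -> return 5  (same call as traced above)
          -> return 13
          fib(k=6) -> return 8  (same call as traced above)
        -> return 21
        fib(k=7) -> return 13  (same call as traced above)
      -> return 34
      fib(k=8) -> return 21  (same call as traced above)
    -> return 55
    fib(k=9) -> return 34  (same call as traced above)
  -> return 89
  fib(k=10) -> return 55  (same call as traced above)
-> return 144

Final answer: 144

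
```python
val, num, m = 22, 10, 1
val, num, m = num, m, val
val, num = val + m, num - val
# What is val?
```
Trace:
  val=22, num=10, m=1
  val=10, num=1, m=22
  val=32, num=-9, m=22

Final answer: 32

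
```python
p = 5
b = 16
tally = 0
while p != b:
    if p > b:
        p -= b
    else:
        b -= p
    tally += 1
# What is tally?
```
Trace:
  p=5
  p=5, b=16
  p=5, b=16, tally=0
  p=5, b=11, tally=1
  p=5, b=6, tally=2
  p=5, b=1, tally=3
  p=4, b=1, tally=4
  p=3, b=1, tally=5
  p=2, b=1, tally=6
  p=1, b=1, tally=7

Final answer: 7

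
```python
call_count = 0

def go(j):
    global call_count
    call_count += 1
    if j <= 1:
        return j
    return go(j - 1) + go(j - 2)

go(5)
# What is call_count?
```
Call trace (a repeated sub-call is expanded the first time; later identical calls just restate its return value):
go(j=5)
  go(j=4)
    go(j=3)
      go(j=2)
        go(j=1)
        -> return 1
        go(j=0)
        -> return 0
      -> return 1
      go(j=1)
      -> return 1
    -> return 2
    go(j=2) -> return 1  (same call as traced above)
  -> return 3
  go(j=3) -> return 2  (same call as traced above)
-> return 5

call_count is incremented once per call, so count the calls in each subtree. Let C(j) = number of calls made by go(j).
C(0) = C(1) = 1 (base case, no recursion); C(j) = 1 + C(j - 1) + C(j - 2) otherwise.
C(2) = 1 + C(1) + C(0) = 1 + 1 + 1 = 3
C(3) = 1 + C(2) + C(1) = 1 + 3 + 1 = 5
C(4) = 1 + C(3) + C(2) = 1 + 5 + 3 = 9
C(5) = 1 + C(4) + C(3) = 1 + 9 + 5 = 15
call_count = C(5) = 15

Final answer: 15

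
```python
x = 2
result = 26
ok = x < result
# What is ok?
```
Trace:
  x=2
  x=2, result=26
  x=2, result=26, ok=True

Final answer: True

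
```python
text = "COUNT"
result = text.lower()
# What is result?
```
Trace:
  text='COUNT'
  text='COUNT', result='count'

Final answer: 'count'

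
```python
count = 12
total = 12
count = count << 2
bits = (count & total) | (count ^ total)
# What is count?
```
Trace:
  count=12
  count=12, total=12
  count=48, total=12
  count=48, total=12, bits=60

Final answer: 48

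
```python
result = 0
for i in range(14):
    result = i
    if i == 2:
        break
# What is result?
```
Trace:
  result=0
  result=0, i=0
  result=1, i=1
  result=2, i=2

Final answer: 2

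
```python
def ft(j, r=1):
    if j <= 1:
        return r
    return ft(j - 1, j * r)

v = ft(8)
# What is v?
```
Call trace:
ft(j=8, r=1)
  ft(j=7, r=8)
    ft(j=6, r=56)
      ft(j=5, r=336)
        ft(j=4, r=1680)
          ft(j=3, r=6720)
            ft(j=2, r=20160)
              ft(j=1, r=40320)
              -> return 40320
            -> return 40320
          -> return 40320
        -> return 40320
      -> return 40320
    -> return 40320
  -> return 40320
-> return 40320

Final answer: 40320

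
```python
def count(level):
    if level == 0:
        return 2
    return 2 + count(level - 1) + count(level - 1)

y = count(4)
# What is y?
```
Call trace (a repeated sub-call is expanded the first time; later identical calls just restate its return value):
count(level=4)
  count(level=3)
    count(level=2)
      count(level=1)
        count(level=0)
        -> return 2
        count(level=0)
        -> return 2
      -> return 6
      count(level=1) -> return 6  (same call as traced above)
    -> return 14
    count(level=2) -> return 14  (same call as traced above)
  -> return 30
  count(level=3) -> return 30  (same call as traced above)
-> return 62

Final answer: 62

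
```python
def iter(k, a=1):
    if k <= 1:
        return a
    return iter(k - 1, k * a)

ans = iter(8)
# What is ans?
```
Call trace:
iter(k=8, a=1)
  iter(k=7, a=8)
    iter(k=6, a=56)
      iter(k=5, a=336)
        iter(k=4, a=1680)
          iter(k=3, a=6720)
            iter(k=2, a=20160)
              iter(k=1, a=40320)
              -> return 40320
            -> return 40320
          -> return 40320
        -> return 40320
      -> return 40320
    -> return 40320
  -> return 40320
-> return 40320

Final answer: 40320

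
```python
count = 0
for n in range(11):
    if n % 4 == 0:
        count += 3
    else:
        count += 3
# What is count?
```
Trace:
  count=0
  count=3, n=0
  count=6, n=1
  count=9, n=2
  count=12, n=3
  count=15, n=4
  count=18, n=5
  count=21, n=6
  count=24, n=7
  count=27, n=8
  count=30, n=9
  count=33, n=10

Final answer: 33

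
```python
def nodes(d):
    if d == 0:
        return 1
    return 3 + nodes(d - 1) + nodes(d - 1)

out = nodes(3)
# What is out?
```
Call trace (a repeated sub-call is expanded the first time; later identical calls just restate its return value):
nodes(d=3)
  nodes(d=2)
    nodes(d=1)
      nodes(d=0)
      -> return 1
      nodes(d=0)
      -> return 1
    -> return 5
    nodes(d=1) -> return 5  (same call as traced above)
  -> return 13
  nodes(d=2) -> return 13  (same call as traced above)
-> return 29

Final answer: 29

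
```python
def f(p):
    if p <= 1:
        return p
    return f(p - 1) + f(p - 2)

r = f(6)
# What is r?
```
Call trace (a repeated sub-call is expanded the first time; later identical calls just restate its return value):
f(p=6)
  f(p=5)
    f(p=4)
      f(p=3)
        f(p=2)
          f(p=1)
          -> return 1
          f(p=0)
          -> return 0
        -> return 1
        f(p=1)
        -> return 1
      -> return 2
      f(p=2) -> return 1  (same call as traced above)
    -> return 3
    f(p=3) -> return 2  (same call as traced above)
  -> return 5
  f(p=4) -> return 3  (same call as traced above)
-> return 8

Final answer: 8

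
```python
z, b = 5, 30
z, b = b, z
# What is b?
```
Trace:
  z=5, b=30
  z=30, b=5

Final answer: 5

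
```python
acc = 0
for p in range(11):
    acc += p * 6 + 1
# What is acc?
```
Trace:
  acc=0
  acc=1, p=0
  acc=8, p=1
  acc=21, p=2
  acc=40, p=3
  acc=65, p=4
  acc=96, p=5
  acc=133, p=6
  acc=176, p=7
  acc=225, p=8
  acc=280, p=9
  acc=341, p=10

Final answer: 341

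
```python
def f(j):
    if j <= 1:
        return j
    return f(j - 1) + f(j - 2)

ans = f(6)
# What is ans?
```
Call trace (a repeated sub-call is expanded the first time; later identical calls just restate its return value):
f(j=6)
  f(j=5)
    f(j=4)
      f(j=3)
        f(j=2)
          f(j=1)
          -> return 1
          f(j=0)
          -> return 0
        -> return 1
        f(j=1)
        -> return 1
      -> return 2
      f(j=2) -> return 1  (same call as traced above)
    -> return 3
    f(j=3) -> return 2  (same call as traced above)
  -> return 5
  f(j=4) -> return 3  (same call as traced above)
-> return 8

Final answer: 8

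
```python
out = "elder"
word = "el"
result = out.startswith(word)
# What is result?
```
Trace:
  out='elder'
  out='elder', word='el'
  out='elder', word='el', result=True

Final answer: True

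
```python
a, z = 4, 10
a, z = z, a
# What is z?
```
Trace:
  a=4, z=10
  a=10, z=4

Final answer: 4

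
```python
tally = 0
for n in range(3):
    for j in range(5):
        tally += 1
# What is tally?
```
Trace:
  tally=0
  tally=1, n=0, j=0
  tally=2, n=0, j=1
  tally=3, n=0, j=2
  tally=4, n=0, j=3
  tally=5, n=0, j=4
  tally=6, n=1, j=0
  tally=7, n=1, j=1
  tally=8, n=1, j=2
  tally=9, n=1, j=3
  tally=10, n=1, j=4
  tally=11, n=2, j=0
  tally=12, n=2, j=1
  tally=13, n=2, j=2
  tally=14, n=2, j=3
  tally=15, n=2, j=4

Final answer: 15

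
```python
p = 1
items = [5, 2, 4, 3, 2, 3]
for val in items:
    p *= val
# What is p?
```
Trace:
  p=1
  p=5, val=5
  p=10, val=2
  p=40, val=4
  p=120, val=3
  p=240, val=2
  p=720, val=3

Final answer: 720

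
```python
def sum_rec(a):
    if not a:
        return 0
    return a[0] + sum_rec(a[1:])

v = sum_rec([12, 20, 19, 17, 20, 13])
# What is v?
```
Call trace:
sum_rec(a=[12, 20, 19, 17, 20, 13])
  sum_rec(a=[20, 19, 17, 20, 13])
    sum_rec(a=[19, 17, 20, 13])
      sum_rec(a=[17, 20, 13])
        sum_rec(a=[20, 13])
          sum_rec(a=[13])
            sum_rec(a=[])
            -> return 0
          -> return 13
        -> return 33
      -> return 50
    -> return 69
  -> return 89
-> return 101

Final answer: 101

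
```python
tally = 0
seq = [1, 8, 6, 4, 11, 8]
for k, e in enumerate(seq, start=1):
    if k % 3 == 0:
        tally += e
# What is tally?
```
Trace:
  tally=0
  tally=0, k=1, e=1
  tally=0, k=2, e=8
  tally=6, k=3, e=6
  tally=6, k=4, e=4
  tally=6, k=5, e=11
  tally=14, k=6, e=8

Final answer: 14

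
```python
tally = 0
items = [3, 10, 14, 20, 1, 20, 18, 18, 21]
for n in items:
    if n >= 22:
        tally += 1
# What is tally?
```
Trace:
  tally=0
  tally=0, n=3
  tally=0, n=10
  tally=0, n=14
  tally=0, n=20
  tally=0, n=1
  tally=0, n=20
  tally=0, n=18
  tally=0, n=18
  tally=0, n=21

Final answer: 0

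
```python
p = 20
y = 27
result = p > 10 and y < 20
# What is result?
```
Trace:
  p=20
  p=20, y=27
  p=20, y=27, result=False

Final answer: False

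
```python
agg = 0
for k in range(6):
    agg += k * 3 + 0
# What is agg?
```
Trace:
  agg=0
  agg=0, k=0
  agg=3, k=1
  agg=9, k=2
  agg=18, k=3
  agg=30, k=4
  agg=45, k=5

Final answer: 45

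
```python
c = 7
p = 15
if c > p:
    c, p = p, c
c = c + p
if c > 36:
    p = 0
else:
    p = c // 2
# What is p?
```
Trace:
  c=7
  c=7, p=15
  c=7, p=15
  c=22, p=15
  c=22, p=11

Final answer: 11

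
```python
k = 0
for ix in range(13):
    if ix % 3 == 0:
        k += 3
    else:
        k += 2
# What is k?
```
Trace:
  k=0
  k=3, ix=0
  k=5, ix=1
  k=7, ix=2
  k=10, ix=3
  k=12, ix=4
  k=14, ix=5
  k=17, ix=6
  k=19, ix=7
  k=21, ix=8
  k=24, ix=9
  k=26, ix=10
  k=28, ix=11
  k=31, ix=12

Final answer: 31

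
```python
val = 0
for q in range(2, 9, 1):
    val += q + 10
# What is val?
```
Trace:
  val=0
  val=12, q=2
  val=25, q=3
  val=39, q=4
  val=54, q=5
  val=70, q=6
  val=87, q=7
  val=105, q=8

Final answer: 105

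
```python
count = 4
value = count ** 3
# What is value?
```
Trace:
  count=4
  count=4, value=64

Final answer: 64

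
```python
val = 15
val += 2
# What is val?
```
Trace:
  val=15
  val=17

Final answer: 17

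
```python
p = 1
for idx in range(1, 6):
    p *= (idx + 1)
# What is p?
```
Trace:
  p=1
  p=2, idx=1
  p=6, idx=2
  p=24, idx=3
  p=120, idx=4
  p=720, idx=5

Final answer: 720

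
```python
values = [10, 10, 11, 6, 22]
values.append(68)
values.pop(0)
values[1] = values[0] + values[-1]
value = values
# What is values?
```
Trace:
  values=[10, 10, 11, 6, 22]
  values=[10, 10, 11, 6, 22, 68]
  values=[10, 11, 6, 22, 68]
  values=[10, 78, 6, 22, 68]
  values=[10, 78, 6, 22, 68], value=[10, 78, 6, 22, 68]

Final answer: [10, 78, 6, 22, 68]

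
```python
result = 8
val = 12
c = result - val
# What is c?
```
Trace:
  result=8
  result=8, val=12
  result=8, val=12, c=-4

Final answer: -4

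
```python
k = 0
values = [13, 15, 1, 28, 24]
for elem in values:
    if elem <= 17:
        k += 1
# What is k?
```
Trace:
  k=0
  k=1, elem=13
  k=2, elem=15
  k=3, elem=1
  k=3, elem=28
  k=3, elem=24

Final answer: 3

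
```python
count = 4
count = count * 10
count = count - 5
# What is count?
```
Trace:
  count=4
  count=40
  count=35

Final answer: 35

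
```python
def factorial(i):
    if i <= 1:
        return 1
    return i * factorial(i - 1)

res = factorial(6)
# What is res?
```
Call trace:
factorial(i=6)
  factorial(i=5)
    factorial(i=4)
      factorial(i=3)
        factorial(i=2)
          factorial(i=1)
          -> return 1
        -> return 2
      -> return 6
    -> return 24
  -> return 120
-> return 720

Final answer: 720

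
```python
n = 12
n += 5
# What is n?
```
Trace:
  n=12
  n=17

Final answer: 17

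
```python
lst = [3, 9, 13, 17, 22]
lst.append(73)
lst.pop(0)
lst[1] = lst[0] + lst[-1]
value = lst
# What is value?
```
Trace:
  lst=[3, 9, 13, 17, 22]
  lst=[3, 9, 13, 17, 22, 73]
  lst=[9, 13, 17, 22, 73]
  lst=[9, 82, 17, 22, 73]
  lst=[9, 82, 17, 22, 73], value=[9, 82, 17, 22, 73]

Final answer: [9, 82, 17, 22, 73]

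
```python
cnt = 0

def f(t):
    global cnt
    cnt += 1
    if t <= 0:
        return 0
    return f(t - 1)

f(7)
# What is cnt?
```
Call trace:
f(t=7)
  f(t=6)
    f(t=5)
      f(t=4)
        f(t=3)
          f(t=2)
            f(t=1)
              f(t=0)
              -> return 0
            -> return 0
          -> return 0
        -> return 0
      -> return 0
    -> return 0
  -> return 0
-> return 0

cnt is incremented once per call. f is entered once for each t = 7, 6, 5, 4, 3, 2, 1, 0 (the t <= 0 call returns without recursing), i.e. 7 + 1 calls.
cnt = 8

Final answer: 8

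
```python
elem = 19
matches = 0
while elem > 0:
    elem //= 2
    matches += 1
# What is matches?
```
Trace:
  elem=19
  elem=19, matches=0
  elem=9, matches=1
  elem=4, matches=2
  elem=2, matches=3
  elem=1, matches=4
  elem=0, matches=5

Final answer: 5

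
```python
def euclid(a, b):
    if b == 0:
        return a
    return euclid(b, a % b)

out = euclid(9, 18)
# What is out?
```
Call trace:
euclid(a=9, b=18)
  euclid(a=18, b=9)
    euclid(a=9, b=0)
    -> return 9
  -> return 9
-> return 9

Final answer: 9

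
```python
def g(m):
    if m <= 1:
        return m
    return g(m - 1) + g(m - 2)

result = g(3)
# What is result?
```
Call trace:
g(m=3)
  g(m=2)
    g(m=1)
    -> return 1
    g(m=0)
    -> return 0
  -> return 1
  g(m=1)
  -> return 1
-> return 2

Final answer: 2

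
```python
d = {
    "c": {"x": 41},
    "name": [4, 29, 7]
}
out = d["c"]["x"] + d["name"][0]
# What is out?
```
Trace:
  d={'c': {'x': 41}, 'name': [4, 29, 7]}
  d={'c': {'x': 41}, 'name': [4, 29, 7]}, out=45

Final answer: 45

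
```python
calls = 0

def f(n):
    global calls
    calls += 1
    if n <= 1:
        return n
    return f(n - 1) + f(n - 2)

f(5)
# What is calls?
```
Call trace (a repeated sub-call is expanded the first time; later identical calls just restate its return value):
f(n=5)
  f(n=4)
    f(n=3)
      f(n=2)
        f(n=1)
        -> return 1
        f(n=0)
        -> return 0
      -> return 1
      f(n=1)
      -> return 1
    -> return 2
    f(n=2) -> return 1  (same call as traced above)
  -> return 3
  f(n=3) -> return 2  (same call as traced above)
-> return 5

calls is incremented once per call, so count the calls in each subtree. Let C(n) = number of calls made by f(n).
C(0) = C(1) = 1 (base case, no recursion); C(n) = 1 + C(n - 1) + C(n - 2) otherwise.
C(2) = 1 + C(1) + C(0) = 1 + 1 + 1 = 3
C(3) = 1 + C(2) + C(1) = 1 + 3 + 1 = 5
C(4) = 1 + C(3) + C(2) = 1 + 5 + 3 = 9
C(5) = 1 + C(4) + C(3) = 1 + 9 + 5 = 15
calls = C(5) = 15

Final answer: 15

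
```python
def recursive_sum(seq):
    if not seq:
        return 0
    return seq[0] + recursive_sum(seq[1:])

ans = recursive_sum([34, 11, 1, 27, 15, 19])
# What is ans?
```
Call trace:
recursive_sum(seq=[34, 11, 1, 27, 15, 19])
  recursive_sum(seq=[11, 1, 27, 15, 19])
    recursive_sum(seq=[1, 27, 15, 19])
      recursive_sum(seq=[27, 15, 19])
        recursive_sum(seq=[15, 19])
          recursive_sum(seq=[19])
            recursive_sum(seq=[])
            -> return 0
          -> return 19
        -> return 34
      -> return 61
    -> return 62
  -> return 73
-> return 107

Final answer: 107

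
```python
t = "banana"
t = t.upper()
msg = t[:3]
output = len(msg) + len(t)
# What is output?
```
Trace:
  t='banana'
  t='BANANA'
  t='BANANA', msg='BAN'
  t='BANANA', msg='BAN', output=9

Final answer: 9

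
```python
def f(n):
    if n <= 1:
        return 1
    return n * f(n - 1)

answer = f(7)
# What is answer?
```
Call trace:
f(n=7)
  f(n=6)
    f(n=5)
      f(n=4)
        f(n=3)
          f(n=2)
            f(n=1)
            -> return 1
          -> return 2
        -> return 6
      -> return 24
    -> return 120
  -> return 720
-> return 5040

Final answer: 5040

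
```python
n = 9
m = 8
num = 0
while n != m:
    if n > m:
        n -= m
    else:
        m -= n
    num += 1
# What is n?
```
Trace:
  n=9
  n=9, m=8
  n=9, m=8, num=0
  n=1, m=8, num=1
  n=1, m=7, num=2
  n=1, m=6, num=3
  n=1, m=5, num=4
  n=1, m=4, num=5
  n=1, m=3, num=6
  n=1, m=2, num=7
  n=1, m=1, num=8

Final answer: 1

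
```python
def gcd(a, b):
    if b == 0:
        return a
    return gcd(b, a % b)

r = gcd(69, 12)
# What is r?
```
Call trace:
gcd(a=69, b=12)
  gcd(a=12, b=9)
    gcd(a=9, b=3)
      gcd(a=3, b=0)
      -> return 3
    -> return 3
  -> return 3
-> return 3

Final answer: 3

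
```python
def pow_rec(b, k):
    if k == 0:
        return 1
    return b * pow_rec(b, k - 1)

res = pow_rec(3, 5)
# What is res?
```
Call trace:
pow_rec(b=3, k=5)
  pow_rec(b=3, k=4)
    pow_rec(b=3, k=3)
      pow_rec(b=3, k=2)
        pow_rec(b=3, k=1)
          pow_rec(b=3, k=0)
          -> return 1
        -> return 3
      -> return 9
    -> return 27
  -> return 81
-> return 243

Final answer: 243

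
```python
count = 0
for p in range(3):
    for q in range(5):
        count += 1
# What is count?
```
Trace:
  count=0
  count=1, p=0, q=0
  count=2, p=0, q=1
  count=3, p=0, q=2
  count=4, p=0, q=3
  count=5, p=0, q=4
  count=6, p=1, q=0
  count=7, p=1, q=1
  count=8, p=1, q=2
  count=9, p=1, q=3
  count=10, p=1, q=4
  count=11, p=2, q=0
  count=12, p=2, q=1
  count=13, p=2, q=2
  count=14, p=2, q=3
  count=15, p=2, q=4

Final answer: 15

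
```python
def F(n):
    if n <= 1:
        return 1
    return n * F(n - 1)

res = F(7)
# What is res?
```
Call trace:
F(n=7)
  F(n=6)
    F(n=5)
      F(n=4)
        F(n=3)
          F(n=2)
            F(n=1)
            -> return 1
          -> return 2
        -> return 6
      -> return 24
    -> return 120
  -> return 720
-> return 5040

Final answer: 5040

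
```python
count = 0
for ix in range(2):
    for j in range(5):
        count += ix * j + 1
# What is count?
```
Trace:
  count=0
  count=1, ix=0, j=0
  count=2, ix=0, j=1
  count=3, ix=0, j=2
  count=4, ix=0, j=3
  count=5, ix=0, j=4
  count=6, ix=1, j=0
  count=8, ix=1, j=1
  count=11, ix=1, j=2
  count=15, ix=1, j=3
  count=20, ix=1, j=4

Final answer: 20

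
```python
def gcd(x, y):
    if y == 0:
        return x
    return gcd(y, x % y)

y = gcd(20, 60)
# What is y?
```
Call trace:
gcd(x=20, y=60)
  gcd(x=60, y=20)
    gcd(x=20, y=0)
    -> return 20
  -> return 20
-> return 20

Final answer: 20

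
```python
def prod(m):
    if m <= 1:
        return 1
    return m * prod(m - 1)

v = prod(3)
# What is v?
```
Call trace:
prod(m=3)
  prod(m=2)
    prod(m=1)
    -> return 1
  -> return 2
-> return 6

Final answer: 6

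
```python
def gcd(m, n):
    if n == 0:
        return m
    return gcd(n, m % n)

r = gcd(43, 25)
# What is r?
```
Call trace:
gcd(m=43, n=25)
  gcd(m=25, n=18)
    gcd(m=18, n=7)
      gcd(m=7, n=4)
        gcd(m=4, n=3)
          gcd(m=3, n=1)
            gcd(m=1, n=0)
            -> return 1
          -> return 1
        -> return 1
      -> return 1
    -> return 1
  -> return 1
-> return 1

Final answer: 1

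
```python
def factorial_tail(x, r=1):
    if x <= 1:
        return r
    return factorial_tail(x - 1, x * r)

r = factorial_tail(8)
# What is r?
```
Call trace:
factorial_tail(x=8, r=1)
  factorial_tail(x=7, r=8)
    factorial_tail(x=6, r=56)
      factorial_tail(x=5, r=336)
        factorial_tail(x=4, r=1680)
          factorial_tail(x=3, r=6720)
            factorial_tail(x=2, r=20160)
              factorial_tail(x=1, r=40320)
              -> return 40320
            -> return 40320
          -> return 40320
        -> return 40320
      -> return 40320
    -> return 40320
  -> return 40320
-> return 40320

Final answer: 40320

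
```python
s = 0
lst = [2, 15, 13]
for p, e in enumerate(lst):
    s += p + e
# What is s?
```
Trace:
  s=0
  s=2, p=0, e=2
  s=18, p=1, e=15
  s=33, p=2, e=13

Final answer: 33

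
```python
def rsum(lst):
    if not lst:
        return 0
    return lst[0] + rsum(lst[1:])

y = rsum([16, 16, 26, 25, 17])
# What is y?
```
Call trace:
rsum(lst=[16, 16, 26, 25, 17])
  rsum(lst=[16, 26, 25, 17])
    rsum(lst=[26, 25, 17])
      rsum(lst=[25, 17])
        rsum(lst=[17])
          rsum(lst=[])
          -> return 0
        -> return 17
      -> return 42
    -> return 68
  -> return 84
-> return 100

Final answer: 100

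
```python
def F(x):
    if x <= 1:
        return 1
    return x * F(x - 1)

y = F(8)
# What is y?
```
Call trace:
F(x=8)
  F(x=7)
    F(x=6)
      F(x=5)
        F(x=4)
          F(x=3)
            F(x=2)
              F(x=1)
              -> return 1
            -> return 2
          -> return 6
        -> return 24
      -> return 120
    -> return 720
  -> return 5040
-> return 40320

Final answer: 40320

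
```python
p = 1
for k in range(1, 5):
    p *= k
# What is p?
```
Trace:
  p=1
  p=1, k=1
  p=2, k=2
  p=6, k=3
  p=24, k=4

Final answer: 24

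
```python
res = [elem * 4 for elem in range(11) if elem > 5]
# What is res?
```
Trace:
  elem=0
  elem=1
  elem=2
  elem=3
  elem=4
  elem=5
  elem=6
  elem=7
  elem=8
  elem=9
  elem=10
  res=[24, 28, 32, 36, 40]

Final answer: [24, 28, 32, 36, 40]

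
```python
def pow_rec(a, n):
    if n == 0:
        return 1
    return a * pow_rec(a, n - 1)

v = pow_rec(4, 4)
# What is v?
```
Call trace:
pow_rec(a=4, n=4)
  pow_rec(a=4, n=3)
    pow_rec(a=4, n=2)
      pow_rec(a=4, n=1)
        pow_rec(a=4, n=0)
        -> return 1
      -> return 4
    -> return 16
  -> return 64
-> return 256

Final answer: 256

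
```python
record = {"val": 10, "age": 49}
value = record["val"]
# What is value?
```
Trace:
  record={'val': 10, 'age': 49}
  record={'val': 10, 'age': 49}, value=10

Final answer: 10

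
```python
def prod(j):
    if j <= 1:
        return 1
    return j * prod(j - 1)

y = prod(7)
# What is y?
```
Call trace:
prod(j=7)
  prod(j=6)
    prod(j=5)
      prod(j=4)
        prod(j=3)
          prod(j=2)
            prod(j=1)
            -> return 1
          -> return 2
        -> return 6
      -> return 24
    -> return 120
  -> return 720
-> return 5040

Final answer: 5040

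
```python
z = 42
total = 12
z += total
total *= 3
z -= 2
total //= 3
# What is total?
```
Trace:
  z=42
  z=42, total=12
  z=54, total=12
  z=54, total=36
  z=52, total=36
  z=52, total=12

Final answer: 12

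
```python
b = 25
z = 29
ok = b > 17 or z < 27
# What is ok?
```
Trace:
  b=25
  b=25, z=29
  b=25, z=29, ok=True

Final answer: True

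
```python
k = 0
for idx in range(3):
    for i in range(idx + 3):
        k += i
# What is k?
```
Trace:
  k=0
  k=0, idx=0, i=0
  k=1, idx=0, i=1
  k=3, idx=0, i=2
  k=3, idx=1, i=0
  k=4, idx=1, i=1
  k=6, idx=1, i=2
  k=9, idx=1, i=3
  k=9, idx=2, i=0
  k=10, idx=2, i=1
  k=12, idx=2, i=2
  k=15, idx=2, i=3
  k=19, idx=2, i=4

Final answer: 19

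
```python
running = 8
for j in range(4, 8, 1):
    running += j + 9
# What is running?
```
Trace:
  running=8
  running=21, j=4
  running=35, j=5
  running=50, j=6
  running=66, j=7

Final answer: 66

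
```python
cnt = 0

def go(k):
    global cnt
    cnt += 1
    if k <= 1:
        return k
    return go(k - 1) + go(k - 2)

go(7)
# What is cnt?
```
Call trace (a repeated sub-call is expanded the first time; later identical calls just restate its return value):
go(k=7)
  go(k=6)
    go(k=5)
      go(k=4)
        go(k=3)
          go(k=2)
            go(k=1)
            -> return 1
            go(k=0)
            -> return 0
          -> return 1
          go(k=1)
          -> return 1
        -> return 2
        go(k=2) -> return 1  (same call as traced above)
      -> return 3
      go(k=3) -> return 2  (same call as traced above)
    -> return 5
    go(k=4) -> return 3  (same call as traced above)
  -> return 8
  go(k=5) -> return 5  (same call as traced above)
-> return 13

cnt is incremented once per call, so count the calls in each subtree. Let C(k) = number of calls made by go(k).
C(0) = C(1) = 1 (base case, no recursion); C(k) = 1 + C(k - 1) + C(k - 2) otherwise.
C(2) = 1 + C(1) + C(0) = 1 + 1 + 1 = 3
C(3) = 1 + C(2) + C(1) = 1 + 3 + 1 = 5
C(4) = 1 + C(3) + C(2) = 1 + 5 + 3 = 9
C(5) = 1 + C(4) + C(3) = 1 + 9 + 5 = 15
C(6) = 1 + C(5) + C(4) = 1 + 15 + 9 = 25
C(7) = 1 + C(6) + C(5) = 1 + 25 + 15 = 41
cnt = C(7) = 41

Final answer: 41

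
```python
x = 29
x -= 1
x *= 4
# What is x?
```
Trace:
  x=29
  x=28
  x=112

Final answer: 112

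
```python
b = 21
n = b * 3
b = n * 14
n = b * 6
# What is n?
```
Trace:
  b=21
  b=21, n=63
  b=882, n=63
  b=882, n=5292

Final answer: 5292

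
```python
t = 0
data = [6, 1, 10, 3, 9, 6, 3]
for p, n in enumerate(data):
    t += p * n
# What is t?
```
Trace:
  t=0
  t=0, p=0, n=6
  t=1, p=1, n=1
  t=21, p=2, n=10
  t=30, p=3, n=3
  t=66, p=4, n=9
  t=96, p=5, n=6
  t=114, p=6, n=3

Final answer: 114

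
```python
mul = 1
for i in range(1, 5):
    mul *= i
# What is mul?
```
Trace:
  mul=1
  mul=1, i=1
  mul=2, i=2
  mul=6, i=3
  mul=24, i=4

Final answer: 24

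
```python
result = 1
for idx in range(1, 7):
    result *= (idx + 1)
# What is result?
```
Trace:
  result=1
  result=2, idx=1
  result=6, idx=2
  result=24, idx=3
  result=120, idx=4
  result=720, idx=5
  result=5040, idx=6

Final answer: 5040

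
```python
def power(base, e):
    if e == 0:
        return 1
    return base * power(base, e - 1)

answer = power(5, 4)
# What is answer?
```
Call trace:
power(base=5, e=4)
  power(base=5, e=3)
    power(base=5, e=2)
      power(base=5, e=1)
        power(base=5, e=0)
        -> return 1
      -> return 5
    -> return 25
  -> return 125
-> return 625

Final answer: 625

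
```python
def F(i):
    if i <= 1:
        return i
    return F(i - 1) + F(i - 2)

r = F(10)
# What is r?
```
Call trace (a repeated sub-call is expanded the first time; later identical calls just restate its return value):
F(i=10)
  F(i=9)
    F(i=8)
      F(i=7)
        F(i=6)
          F(i=5)
            F(i=4)
              F(i=3)
                F(i=2)
                  F(i=1)
                  -> return 1
                  F(i=0)
                  -> return 0
                -> return 1
                F(i=1)
                -> return 1
              -> return 2
              F(i=2) -> return 1  (same call as traced above)
            -> return 3
            F(i=3) -> return 2  (same call as traced above)
          -> return 5
          F(i=4) -> return 3  (same call as traced above)
        -> return 8
        F(i=5) -> return 5  (same call as traced above)
      -> return 13
      F(i=6) -> return 8  (same call as traced above)
    -> return 21
    F(i=7) -> return 13  (same call as traced above)
  -> return 34
  F(i=8) -> return 21  (same call as traced above)
-> return 55

Final answer: 55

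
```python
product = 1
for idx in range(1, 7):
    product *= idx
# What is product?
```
Trace:
  product=1
  product=1, idx=1
  product=2, idx=2
  product=6, idx=3
  product=24, idx=4
  product=120, idx=5
  product=720, idx=6

Final answer: 720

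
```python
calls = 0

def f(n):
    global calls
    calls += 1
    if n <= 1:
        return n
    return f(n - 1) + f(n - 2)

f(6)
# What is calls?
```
Call trace (a repeated sub-call is expanded the first time; later identical calls just restate its return value):
f(n=6)
  f(n=5)
    f(n=4)
      f(n=3)
        f(n=2)
          f(n=1)
          -> return 1
          f(n=0)
          -> return 0
        -> return 1
        f(n=1)
        -> return 1
      -> return 2
      f(n=2) -> return 1  (same call as traced above)
    -> return 3
    f(n=3) -> return 2  (same call as traced above)
  -> return 5
  f(n=4) -> return 3  (same call as traced above)
-> return 8

calls is incremented once per call, so count the calls in each subtree. Let C(n) = number of calls made by f(n).
C(0) = C(1) = 1 (base case, no recursion); C(n) = 1 + C(n - 1) + C(n - 2) otherwise.
C(2) = 1 + C(1) + C(0) = 1 + 1 + 1 = 3
C(3) = 1 + C(2) + C(1) = 1 + 3 + 1 = 5
C(4) = 1 + C(3) + C(2) = 1 + 5 + 3 = 9
C(5) = 1 + C(4) + C(3) = 1 + 9 + 5 = 15
C(6) = 1 + C(5) + C(4) = 1 + 15 + 9 = 25
calls = C(6) = 25

Final answer: 25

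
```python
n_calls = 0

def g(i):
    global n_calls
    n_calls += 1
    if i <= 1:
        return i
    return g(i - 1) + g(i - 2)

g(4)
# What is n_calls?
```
Call trace (a repeated sub-call is expanded the first time; later identical calls just restate its return value):
g(i=4)
  g(i=3)
    g(i=2)
      g(i=1)
      -> return 1
      g(i=0)
      -> return 0
    -> return 1
    g(i=1)
    -> return 1
  -> return 2
  g(i=2) -> return 1  (same call as traced above)
-> return 3

n_calls is incremented once per call, so count the calls in each subtree. Let C(i) = number of calls made by g(i).
C(0) = C(1) = 1 (base case, no recursion); C(i) = 1 + C(i - 1) + C(i - 2) otherwise.
C(2) = 1 + C(1) + C(0) = 1 + 1 + 1 = 3
C(3) = 1 + C(2) + C(1) = 1 + 3 + 1 = 5
C(4) = 1 + C(3) + C(2) = 1 + 5 + 3 = 9
n_calls = C(4) = 9

Final answer: 9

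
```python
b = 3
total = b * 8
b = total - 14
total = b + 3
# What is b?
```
Trace:
  b=3
  b=3, total=24
  b=10, total=24
  b=10, total=13

Final answer: 10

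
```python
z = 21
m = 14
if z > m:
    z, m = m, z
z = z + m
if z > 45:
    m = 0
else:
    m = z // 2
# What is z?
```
Trace:
  z=21
  z=21, m=14
  z=14, m=21
  z=35, m=21
  z=35, m=17

Final answer: 35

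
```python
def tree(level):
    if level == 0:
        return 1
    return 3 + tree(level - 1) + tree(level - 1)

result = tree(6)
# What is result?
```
Call trace (a repeated sub-call is expanded the first time; later identical calls just restate its return value):
tree(level=6)
  tree(level=5)
    tree(level=4)
      tree(level=3)
        tree(level=2)
          tree(level=1)
            tree(level=0)
            -> return 1
            tree(level=0)
            -> return 1
          -> return 5
          tree(level=1) -> return 5  (same call as traced above)
        -> return 13
        tree(level=2) -> return 13  (same call as traced above)
      -> return 29
      tree(level=3) -> return 29  (same call as traced above)
    -> return 61
    tree(level=4) -> return 61  (same call as traced above)
  -> return 125
  tree(level=5) -> return 125  (same call as traced above)
-> return 253

Final answer: 253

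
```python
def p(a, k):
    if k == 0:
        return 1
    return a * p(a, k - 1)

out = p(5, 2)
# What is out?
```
Call trace:
p(a=5, k=2)
  p(a=5, k=1)
    p(a=5, k=0)
    -> return 1
  -> return 5
-> return 25

Final answer: 25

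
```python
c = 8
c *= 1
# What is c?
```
Trace:
  c=8
  c=8

Final answer: 8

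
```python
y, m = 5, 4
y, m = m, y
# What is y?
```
Trace:
  y=5, m=4
  y=4, m=5

Final answer: 4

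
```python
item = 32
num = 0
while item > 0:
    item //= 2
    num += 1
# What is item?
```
Trace:
  item=32
  item=32, num=0
  item=16, num=1
  item=8, num=2
  item=4, num=3
  item=2, num=4
  item=1, num=5
  item=0, num=6

Final answer: 0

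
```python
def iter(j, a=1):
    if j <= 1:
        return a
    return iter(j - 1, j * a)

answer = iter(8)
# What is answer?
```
Call trace:
iter(j=8, a=1)
  iter(j=7, a=8)
    iter(j=6, a=56)
      iter(j=5, a=336)
        iter(j=4, a=1680)
          iter(j=3, a=6720)
            iter(j=2, a=20160)
              iter(j=1, a=40320)
              -> return 40320
            -> return 40320
          -> return 40320
        -> return 40320
      -> return 40320
    -> return 40320
  -> return 40320
-> return 40320

Final answer: 40320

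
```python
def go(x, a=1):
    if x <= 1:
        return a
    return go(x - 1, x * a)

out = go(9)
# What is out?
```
Call trace:
go(x=9, a=1)
  go(x=8, a=9)
    go(x=7, a=72)
      go(x=6, a=504)
        go(x=5, a=3024)
          go(x=4, a=15120)
            go(x=3, a=60480)
              go(x=2, a=181440)
                go(x=1, a=362880)
                -> return 362880
              -> return 362880
            -> return 362880
          -> return 362880
        -> return 362880
      -> return 362880
    -> return 362880
  -> return 362880
-> return 362880

Final answer: 362880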